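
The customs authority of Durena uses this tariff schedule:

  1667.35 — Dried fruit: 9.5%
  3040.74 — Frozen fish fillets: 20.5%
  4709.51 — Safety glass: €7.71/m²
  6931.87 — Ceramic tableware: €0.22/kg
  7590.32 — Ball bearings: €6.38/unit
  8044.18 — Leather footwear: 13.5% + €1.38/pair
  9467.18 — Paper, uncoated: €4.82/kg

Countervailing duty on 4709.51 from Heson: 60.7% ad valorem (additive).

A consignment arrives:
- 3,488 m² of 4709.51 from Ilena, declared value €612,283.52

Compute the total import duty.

Line 1 (4709.51, Ilena, 3,488 m², €612,283.52):
Base rate for 4709.51 is €7.71/m².
The additional-duty order on 4709.51 targets Heson, not Ilena; it does not apply.
Duty = 3,488 × €7.71 = €26,892.48.

€26,892.48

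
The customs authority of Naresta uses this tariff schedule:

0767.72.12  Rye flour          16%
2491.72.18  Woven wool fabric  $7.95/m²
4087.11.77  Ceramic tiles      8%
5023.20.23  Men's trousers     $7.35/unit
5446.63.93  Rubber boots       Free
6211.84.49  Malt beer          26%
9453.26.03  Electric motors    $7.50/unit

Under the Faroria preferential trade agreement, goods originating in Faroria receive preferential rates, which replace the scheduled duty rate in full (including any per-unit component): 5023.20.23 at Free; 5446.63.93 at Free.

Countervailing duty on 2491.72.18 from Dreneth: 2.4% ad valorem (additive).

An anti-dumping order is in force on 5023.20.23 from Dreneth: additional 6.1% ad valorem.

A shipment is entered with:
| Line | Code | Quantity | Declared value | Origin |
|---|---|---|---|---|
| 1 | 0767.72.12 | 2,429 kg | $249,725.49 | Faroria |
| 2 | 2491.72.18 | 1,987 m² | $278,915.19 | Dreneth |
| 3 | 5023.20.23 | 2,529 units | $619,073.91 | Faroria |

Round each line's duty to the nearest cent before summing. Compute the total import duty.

Line 1 (0767.72.12, Faroria, 2,429 kg, $249,725.49):
Base rate for 0767.72.12 is 16%.
Origin Faroria is the FTA partner but 0767.72.12 is not on the preference list; base rate stands.
Duty = $249,725.49 × 16% = $39,956.08.
Line 2 (2491.72.18, Dreneth, 1,987 m², $278,915.19):
Base rate for 2491.72.18 is $7.95/m².
Additional duty on 2491.72.18 from Dreneth: +2.4% ad valorem. Applied ad valorem rate = 2.4%.
Duty = $278,915.19 × 2.4% + 1,987 × $7.95 = $22,490.61.
Line 3 (5023.20.23, Faroria, 2,529 units, $619,073.91):
Base rate for 5023.20.23 is $7.35/unit.
Origin Faroria qualifies under the Naresta–Faroria agreement and 5023.20.23 is covered: preferential rate Free applies instead.
The additional-duty order on 5023.20.23 targets Dreneth, not Faroria; it does not apply.
Duty = $619,073.91 × 0% = $0.00.
Total = $39,956.08 + $22,490.61 + $0.00 = $62,446.69.

$62,446.69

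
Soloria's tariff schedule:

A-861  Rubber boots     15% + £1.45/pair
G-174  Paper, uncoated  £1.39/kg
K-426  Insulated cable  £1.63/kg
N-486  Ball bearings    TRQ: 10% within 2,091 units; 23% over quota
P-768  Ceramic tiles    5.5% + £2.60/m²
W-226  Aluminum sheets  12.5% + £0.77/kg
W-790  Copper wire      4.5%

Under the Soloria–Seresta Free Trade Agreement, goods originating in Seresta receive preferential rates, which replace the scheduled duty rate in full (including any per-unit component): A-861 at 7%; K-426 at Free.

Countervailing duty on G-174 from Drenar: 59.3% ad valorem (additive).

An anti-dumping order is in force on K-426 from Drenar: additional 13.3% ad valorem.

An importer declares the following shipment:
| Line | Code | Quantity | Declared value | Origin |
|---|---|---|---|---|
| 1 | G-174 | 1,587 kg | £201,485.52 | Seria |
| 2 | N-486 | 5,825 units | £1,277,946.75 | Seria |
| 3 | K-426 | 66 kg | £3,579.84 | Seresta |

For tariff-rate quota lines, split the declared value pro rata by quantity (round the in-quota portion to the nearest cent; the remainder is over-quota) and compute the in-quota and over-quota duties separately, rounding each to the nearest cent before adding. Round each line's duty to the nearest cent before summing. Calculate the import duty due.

£236,496.90

Line 1 (G-174, Seria, 1,587 kg, £201,485.52):
Base rate for G-174 is £1.39/kg.
The additional-duty order on G-174 targets Drenar, not Seria; it does not apply.
Duty = 1,587 × £1.39 = £2,205.93.
Line 2 (N-486, Seria, 5,825 units, £1,277,946.75):
Code N-486 is under a tariff-rate quota (threshold 2,091 units). In-quota: 2,091 units at 10%; over-quota: 3,734 units at 23%.
Pro-rata value split: in-quota = £1,277,946.75 × 2,091/5,825 = £458,744.49; over-quota = £1,277,946.75 − £458,744.49 = £819,202.26.
In-quota duty = £458,744.49 × 10% = £45,874.45. Over-quota duty = £819,202.26 × 23% = £188,416.52.
Line duty = £45,874.45 + £188,416.52 = £234,290.97.
Line 3 (K-426, Seresta, 66 kg, £3,579.84):
Base rate for K-426 is £1.63/kg.
Origin Seresta qualifies under the Soloria–Seresta agreement and K-426 is covered: preferential rate Free applies instead.
The additional-duty order on K-426 targets Drenar, not Seresta; it does not apply.
Duty = £3,579.84 × 0% = £0.00.
Total = £2,205.93 + £234,290.97 + £0.00 = £236,496.90.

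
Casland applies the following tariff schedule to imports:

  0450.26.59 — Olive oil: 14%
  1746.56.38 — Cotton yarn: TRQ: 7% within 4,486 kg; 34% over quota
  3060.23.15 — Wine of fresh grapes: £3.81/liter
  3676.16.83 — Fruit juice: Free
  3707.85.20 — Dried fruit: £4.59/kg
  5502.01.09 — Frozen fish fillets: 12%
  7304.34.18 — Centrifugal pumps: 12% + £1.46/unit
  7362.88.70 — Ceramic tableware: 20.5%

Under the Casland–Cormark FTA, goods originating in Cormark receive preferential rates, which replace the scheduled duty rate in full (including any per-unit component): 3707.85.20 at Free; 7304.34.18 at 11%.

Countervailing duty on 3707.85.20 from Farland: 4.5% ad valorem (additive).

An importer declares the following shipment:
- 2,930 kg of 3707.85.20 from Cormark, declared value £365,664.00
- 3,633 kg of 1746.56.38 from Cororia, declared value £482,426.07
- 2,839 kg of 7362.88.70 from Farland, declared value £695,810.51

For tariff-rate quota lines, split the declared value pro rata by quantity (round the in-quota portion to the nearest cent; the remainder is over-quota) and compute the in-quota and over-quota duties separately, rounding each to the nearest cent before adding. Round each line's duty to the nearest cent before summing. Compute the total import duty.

Line 1 (3707.85.20, Cormark, 2,930 kg, £365,664.00):
Base rate for 3707.85.20 is £4.59/kg.
Origin Cormark qualifies under the Casland–Cormark agreement and 3707.85.20 is covered: preferential rate Free applies instead.
The additional-duty order on 3707.85.20 targets Farland, not Cormark; it does not apply.
Duty = £365,664.00 × 0% = £0.00.
Line 2 (1746.56.38, Cororia, 3,633 kg, £482,426.07):
Code 1746.56.38 is under a tariff-rate quota (threshold 4,486 kg). Quantity 3,633 kg is within the quota, so the in-quota rate 7% applies to the full value.
Duty = £482,426.07 × 7% = £33,769.82.
Line 3 (7362.88.70, Farland, 2,839 kg, £695,810.51):
Base rate for 7362.88.70 is 20.5%.
Duty = £695,810.51 × 20.5% = £142,641.15.
Total = £0.00 + £33,769.82 + £142,641.15 = £176,410.97.

£176,410.97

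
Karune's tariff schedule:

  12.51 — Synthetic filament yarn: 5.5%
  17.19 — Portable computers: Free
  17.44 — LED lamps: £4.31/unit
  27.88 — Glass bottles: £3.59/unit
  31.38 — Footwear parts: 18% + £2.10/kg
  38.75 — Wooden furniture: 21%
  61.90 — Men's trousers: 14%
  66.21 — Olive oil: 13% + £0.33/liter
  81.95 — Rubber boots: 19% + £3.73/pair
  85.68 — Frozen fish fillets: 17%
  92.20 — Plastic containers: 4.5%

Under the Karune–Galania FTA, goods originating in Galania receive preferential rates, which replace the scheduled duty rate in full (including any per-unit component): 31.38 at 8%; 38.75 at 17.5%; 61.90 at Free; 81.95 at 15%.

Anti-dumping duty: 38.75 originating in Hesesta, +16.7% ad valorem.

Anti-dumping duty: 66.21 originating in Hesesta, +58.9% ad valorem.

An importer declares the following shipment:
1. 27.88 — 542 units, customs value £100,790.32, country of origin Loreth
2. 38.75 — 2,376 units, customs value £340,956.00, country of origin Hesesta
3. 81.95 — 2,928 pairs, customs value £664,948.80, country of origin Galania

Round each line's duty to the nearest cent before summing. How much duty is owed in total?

£230,228.51

Line 1 (27.88, Loreth, 542 units, £100,790.32):
Base rate for 27.88 is £3.59/unit.
Duty = 542 × £3.59 = £1,945.78.
Line 2 (38.75, Hesesta, 2,376 units, £340,956.00):
Base rate for 38.75 is 21%.
38.75 has an FTA preferential rate, but origin Hesesta is not Galania; base rate stands.
Additional duty on 38.75 from Hesesta: +16.7%. Applied ad valorem rate: 21% + 16.7% = 37.7%.
Duty = £340,956.00 × 37.7% = £128,540.41.
Line 3 (81.95, Galania, 2,928 pairs, £664,948.80):
Base rate for 81.95 is 19% + £3.73/pair.
Origin Galania qualifies under the Karune–Galania agreement and 81.95 is covered: preferential rate 15% applies instead.
Duty = £664,948.80 × 15% = £99,742.32.
Total = £1,945.78 + £128,540.41 + £99,742.32 = £230,228.51.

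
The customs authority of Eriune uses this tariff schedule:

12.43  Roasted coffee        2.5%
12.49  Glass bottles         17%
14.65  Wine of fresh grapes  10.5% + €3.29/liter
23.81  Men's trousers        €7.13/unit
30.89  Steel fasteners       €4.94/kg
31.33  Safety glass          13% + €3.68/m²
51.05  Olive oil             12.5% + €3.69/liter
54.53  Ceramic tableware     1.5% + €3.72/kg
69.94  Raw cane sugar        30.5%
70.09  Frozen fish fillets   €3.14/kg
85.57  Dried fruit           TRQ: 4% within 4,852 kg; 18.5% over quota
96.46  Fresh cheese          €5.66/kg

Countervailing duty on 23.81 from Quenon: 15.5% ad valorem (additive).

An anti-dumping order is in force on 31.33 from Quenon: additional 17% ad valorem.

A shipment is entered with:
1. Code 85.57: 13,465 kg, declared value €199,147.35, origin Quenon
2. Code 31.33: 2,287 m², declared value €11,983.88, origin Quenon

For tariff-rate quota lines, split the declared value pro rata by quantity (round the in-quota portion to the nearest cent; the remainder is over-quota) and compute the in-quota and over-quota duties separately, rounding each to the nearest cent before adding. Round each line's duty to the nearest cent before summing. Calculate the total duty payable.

Line 1 (85.57, Quenon, 13,465 kg, €199,147.35):
Code 85.57 is under a tariff-rate quota (threshold 4,852 kg). In-quota: 4,852 kg at 4%; over-quota: 8,613 kg at 18.5%.
Pro-rata value split: in-quota = €199,147.35 × 4,852/13,465 = €71,761.08; over-quota = €199,147.35 − €71,761.08 = €127,386.27.
In-quota duty = €71,761.08 × 4% = €2,870.44. Over-quota duty = €127,386.27 × 18.5% = €23,566.46.
Line duty = €2,870.44 + €23,566.46 = €26,436.90.
Line 2 (31.33, Quenon, 2,287 m², €11,983.88):
Base rate for 31.33 is 13% + €3.68/m².
Additional duty on 31.33 from Quenon: +17%. Applied ad valorem rate: 13% + 17% = 30%.
Duty = €11,983.88 × 30% + 2,287 × €3.68 = €12,011.32.
Total = €26,436.90 + €12,011.32 = €38,448.22.

€38,448.22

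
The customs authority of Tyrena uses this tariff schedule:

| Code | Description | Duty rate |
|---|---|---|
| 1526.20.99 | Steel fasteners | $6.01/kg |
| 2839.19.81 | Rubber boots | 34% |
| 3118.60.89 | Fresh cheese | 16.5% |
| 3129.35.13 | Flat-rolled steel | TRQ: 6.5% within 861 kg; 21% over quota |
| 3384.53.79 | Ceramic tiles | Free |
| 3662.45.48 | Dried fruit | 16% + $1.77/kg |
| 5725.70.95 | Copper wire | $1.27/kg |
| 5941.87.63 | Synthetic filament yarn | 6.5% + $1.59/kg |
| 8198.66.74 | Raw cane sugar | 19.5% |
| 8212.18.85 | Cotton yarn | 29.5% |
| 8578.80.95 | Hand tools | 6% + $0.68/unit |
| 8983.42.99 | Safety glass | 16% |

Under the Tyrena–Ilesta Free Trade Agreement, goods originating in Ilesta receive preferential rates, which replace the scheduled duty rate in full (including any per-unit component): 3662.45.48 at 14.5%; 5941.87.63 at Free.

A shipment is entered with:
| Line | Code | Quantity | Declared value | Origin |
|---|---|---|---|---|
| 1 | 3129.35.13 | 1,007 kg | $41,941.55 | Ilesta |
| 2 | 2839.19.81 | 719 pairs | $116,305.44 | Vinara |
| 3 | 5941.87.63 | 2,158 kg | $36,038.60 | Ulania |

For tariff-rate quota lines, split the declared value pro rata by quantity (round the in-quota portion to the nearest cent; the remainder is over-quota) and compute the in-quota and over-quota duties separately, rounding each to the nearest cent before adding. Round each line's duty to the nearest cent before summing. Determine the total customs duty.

$48,925.51

Line 1 (3129.35.13, Ilesta, 1,007 kg, $41,941.55):
Code 3129.35.13 is under a tariff-rate quota (threshold 861 kg). In-quota: 861 kg at 6.5%; over-quota: 146 kg at 21%.
Pro-rata value split: in-quota = $41,941.55 × 861/1,007 = $35,860.65; over-quota = $41,941.55 − $35,860.65 = $6,080.90.
In-quota duty = $35,860.65 × 6.5% = $2,330.94. Over-quota duty = $6,080.90 × 21% = $1,276.99.
Line duty = $2,330.94 + $1,276.99 = $3,607.93.
Line 2 (2839.19.81, Vinara, 719 pairs, $116,305.44):
Base rate for 2839.19.81 is 34%.
Duty = $116,305.44 × 34% = $39,543.85.
Line 3 (5941.87.63, Ulania, 2,158 kg, $36,038.60):
Base rate for 5941.87.63 is 6.5% + $1.59/kg.
5941.87.63 has an FTA preferential rate, but origin Ulania is not Ilesta; base rate stands.
Duty = $36,038.60 × 6.5% + 2,158 × $1.59 = $5,773.73.
Total = $3,607.93 + $39,543.85 + $5,773.73 = $48,925.51.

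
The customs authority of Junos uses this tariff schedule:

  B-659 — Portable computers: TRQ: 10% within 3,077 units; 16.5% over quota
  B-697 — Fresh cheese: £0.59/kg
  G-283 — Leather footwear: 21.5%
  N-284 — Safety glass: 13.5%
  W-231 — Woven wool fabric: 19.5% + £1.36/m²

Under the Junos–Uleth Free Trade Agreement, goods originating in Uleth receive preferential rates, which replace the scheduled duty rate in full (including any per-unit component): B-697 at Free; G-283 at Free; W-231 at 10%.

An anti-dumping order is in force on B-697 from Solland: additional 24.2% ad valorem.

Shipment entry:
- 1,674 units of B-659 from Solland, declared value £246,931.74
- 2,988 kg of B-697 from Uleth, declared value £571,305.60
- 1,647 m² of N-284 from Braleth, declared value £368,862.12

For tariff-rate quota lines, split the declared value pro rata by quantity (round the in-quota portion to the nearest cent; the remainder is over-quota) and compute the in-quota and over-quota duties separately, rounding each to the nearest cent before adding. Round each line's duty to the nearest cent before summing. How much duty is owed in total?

£74,489.56

Line 1 (B-659, Solland, 1,674 units, £246,931.74):
Code B-659 is under a tariff-rate quota (threshold 3,077 units). Quantity 1,674 units is within the quota, so the in-quota rate 10% applies to the full value.
Duty = £246,931.74 × 10% = £24,693.17.
Line 2 (B-697, Uleth, 2,988 kg, £571,305.60):
Base rate for B-697 is £0.59/kg.
Origin Uleth qualifies under the Junos–Uleth agreement and B-697 is covered: preferential rate Free applies instead.
The additional-duty order on B-697 targets Solland, not Uleth; it does not apply.
Duty = £571,305.60 × 0% = £0.00.
Line 3 (N-284, Braleth, 1,647 m², £368,862.12):
Base rate for N-284 is 13.5%.
Duty = £368,862.12 × 13.5% = £49,796.39.
Total = £24,693.17 + £0.00 + £49,796.39 = £74,489.56.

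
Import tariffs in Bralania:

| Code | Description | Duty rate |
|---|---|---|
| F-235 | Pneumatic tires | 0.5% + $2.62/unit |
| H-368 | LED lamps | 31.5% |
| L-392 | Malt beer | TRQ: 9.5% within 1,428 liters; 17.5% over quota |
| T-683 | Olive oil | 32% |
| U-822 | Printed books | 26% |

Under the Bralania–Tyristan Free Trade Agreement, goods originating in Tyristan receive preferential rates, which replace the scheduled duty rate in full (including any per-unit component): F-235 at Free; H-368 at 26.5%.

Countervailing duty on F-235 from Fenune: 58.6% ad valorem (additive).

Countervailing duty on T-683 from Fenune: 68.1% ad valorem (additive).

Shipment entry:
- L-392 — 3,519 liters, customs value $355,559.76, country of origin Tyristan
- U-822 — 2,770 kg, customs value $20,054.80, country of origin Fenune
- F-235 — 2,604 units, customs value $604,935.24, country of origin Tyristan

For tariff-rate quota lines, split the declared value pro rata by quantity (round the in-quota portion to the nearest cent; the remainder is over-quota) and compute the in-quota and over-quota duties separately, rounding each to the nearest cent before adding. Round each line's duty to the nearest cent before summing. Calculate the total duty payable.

$55,894.40

Line 1 (L-392, Tyristan, 3,519 liters, $355,559.76):
Code L-392 is under a tariff-rate quota (threshold 1,428 liters). In-quota: 1,428 liters at 9.5%; over-quota: 2,091 liters at 17.5%.
Pro-rata value split: in-quota = $355,559.76 × 1,428/3,519 = $144,285.12; over-quota = $355,559.76 − $144,285.12 = $211,274.64.
In-quota duty = $144,285.12 × 9.5% = $13,707.09. Over-quota duty = $211,274.64 × 17.5% = $36,973.06.
Line duty = $13,707.09 + $36,973.06 = $50,680.15.
Line 2 (U-822, Fenune, 2,770 kg, $20,054.80):
Base rate for U-822 is 26%.
Duty = $20,054.80 × 26% = $5,214.25.
Line 3 (F-235, Tyristan, 2,604 units, $604,935.24):
Base rate for F-235 is 0.5% + $2.62/unit.
Origin Tyristan qualifies under the Bralania–Tyristan agreement and F-235 is covered: preferential rate Free applies instead.
The additional-duty order on F-235 targets Fenune, not Tyristan; it does not apply.
Duty = $604,935.24 × 0% = $0.00.
Total = $50,680.15 + $5,214.25 + $0.00 = $55,894.40.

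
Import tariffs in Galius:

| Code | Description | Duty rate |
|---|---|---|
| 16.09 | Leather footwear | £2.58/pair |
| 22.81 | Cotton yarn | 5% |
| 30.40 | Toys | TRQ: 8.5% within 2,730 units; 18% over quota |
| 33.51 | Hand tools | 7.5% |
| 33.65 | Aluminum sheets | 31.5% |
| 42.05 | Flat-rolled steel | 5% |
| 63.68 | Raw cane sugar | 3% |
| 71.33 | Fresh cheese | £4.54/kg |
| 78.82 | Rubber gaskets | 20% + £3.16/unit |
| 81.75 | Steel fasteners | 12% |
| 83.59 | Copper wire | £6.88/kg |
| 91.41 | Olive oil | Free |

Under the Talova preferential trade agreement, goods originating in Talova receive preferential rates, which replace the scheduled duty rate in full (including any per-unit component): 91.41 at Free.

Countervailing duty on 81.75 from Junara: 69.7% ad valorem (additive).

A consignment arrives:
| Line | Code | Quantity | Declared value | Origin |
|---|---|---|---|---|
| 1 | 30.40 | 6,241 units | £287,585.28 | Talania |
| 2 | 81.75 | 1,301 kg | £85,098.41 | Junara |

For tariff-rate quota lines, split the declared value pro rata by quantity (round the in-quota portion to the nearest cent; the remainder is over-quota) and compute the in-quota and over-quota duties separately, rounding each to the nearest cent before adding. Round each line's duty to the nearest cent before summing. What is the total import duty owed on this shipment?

Line 1 (30.40, Talania, 6,241 units, £287,585.28):
Code 30.40 is under a tariff-rate quota (threshold 2,730 units). In-quota: 2,730 units at 8.5%; over-quota: 3,511 units at 18%.
Pro-rata value split: in-quota = £287,585.28 × 2,730/6,241 = £125,798.40; over-quota = £287,585.28 − £125,798.40 = £161,786.88.
In-quota duty = £125,798.40 × 8.5% = £10,692.86. Over-quota duty = £161,786.88 × 18% = £29,121.64.
Line duty = £10,692.86 + £29,121.64 = £39,814.50.
Line 2 (81.75, Junara, 1,301 kg, £85,098.41):
Base rate for 81.75 is 12%.
Additional duty on 81.75 from Junara: +69.7%. Applied ad valorem rate: 12% + 69.7% = 81.7%.
Duty = £85,098.41 × 81.7% = £69,525.40.
Total = £39,814.50 + £69,525.40 = £109,339.90.

£109,339.90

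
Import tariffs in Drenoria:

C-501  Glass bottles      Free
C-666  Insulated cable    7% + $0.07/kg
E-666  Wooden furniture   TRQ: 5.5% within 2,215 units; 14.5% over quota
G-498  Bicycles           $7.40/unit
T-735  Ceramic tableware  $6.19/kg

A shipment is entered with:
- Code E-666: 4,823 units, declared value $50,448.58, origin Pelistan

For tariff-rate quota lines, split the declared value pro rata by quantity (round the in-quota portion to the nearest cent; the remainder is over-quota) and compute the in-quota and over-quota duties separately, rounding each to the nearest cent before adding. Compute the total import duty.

$5,229.84

Line 1 (E-666, Pelistan, 4,823 units, $50,448.58):
Code E-666 is under a tariff-rate quota (threshold 2,215 units). In-quota: 2,215 units at 5.5%; over-quota: 2,608 units at 14.5%.
Pro-rata value split: in-quota = $50,448.58 × 2,215/4,823 = $23,168.90; over-quota = $50,448.58 − $23,168.90 = $27,279.68.
In-quota duty = $23,168.90 × 5.5% = $1,274.29. Over-quota duty = $27,279.68 × 14.5% = $3,955.55.
Line duty = $1,274.29 + $3,955.55 = $5,229.84.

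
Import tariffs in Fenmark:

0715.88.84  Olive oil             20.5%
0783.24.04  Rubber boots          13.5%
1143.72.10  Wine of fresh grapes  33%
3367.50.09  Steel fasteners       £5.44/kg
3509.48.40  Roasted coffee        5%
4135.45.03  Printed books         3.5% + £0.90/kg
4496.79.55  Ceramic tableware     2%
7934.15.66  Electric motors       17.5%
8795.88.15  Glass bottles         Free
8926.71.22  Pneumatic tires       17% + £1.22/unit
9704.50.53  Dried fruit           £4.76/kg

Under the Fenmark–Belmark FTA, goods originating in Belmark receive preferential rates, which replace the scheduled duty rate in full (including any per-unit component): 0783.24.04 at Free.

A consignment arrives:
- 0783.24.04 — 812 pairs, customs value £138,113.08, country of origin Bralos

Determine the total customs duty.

Line 1 (0783.24.04, Bralos, 812 pairs, £138,113.08):
Base rate for 0783.24.04 is 13.5%.
0783.24.04 has an FTA preferential rate, but origin Bralos is not Belmark; base rate stands.
Duty = £138,113.08 × 13.5% = £18,645.27.

£18,645.27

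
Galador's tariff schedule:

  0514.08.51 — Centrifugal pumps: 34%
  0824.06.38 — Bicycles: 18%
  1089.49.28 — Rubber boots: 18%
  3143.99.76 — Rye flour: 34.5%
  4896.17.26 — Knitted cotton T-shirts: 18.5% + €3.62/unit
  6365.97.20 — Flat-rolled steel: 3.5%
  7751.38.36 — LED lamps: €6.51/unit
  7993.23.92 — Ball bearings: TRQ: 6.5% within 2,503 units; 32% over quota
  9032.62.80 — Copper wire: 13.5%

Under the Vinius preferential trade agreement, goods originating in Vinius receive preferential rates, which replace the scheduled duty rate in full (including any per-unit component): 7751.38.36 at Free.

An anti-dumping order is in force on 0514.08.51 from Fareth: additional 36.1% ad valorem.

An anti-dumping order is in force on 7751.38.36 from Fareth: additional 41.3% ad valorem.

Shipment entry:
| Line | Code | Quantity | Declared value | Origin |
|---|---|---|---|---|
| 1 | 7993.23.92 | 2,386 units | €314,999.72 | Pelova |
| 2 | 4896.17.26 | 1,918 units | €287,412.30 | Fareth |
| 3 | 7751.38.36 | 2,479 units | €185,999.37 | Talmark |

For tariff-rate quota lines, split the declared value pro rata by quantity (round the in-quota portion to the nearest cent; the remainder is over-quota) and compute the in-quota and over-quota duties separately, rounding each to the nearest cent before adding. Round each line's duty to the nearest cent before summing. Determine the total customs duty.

€96,727.71

Line 1 (7993.23.92, Pelova, 2,386 units, €314,999.72):
Code 7993.23.92 is under a tariff-rate quota (threshold 2,503 units). Quantity 2,386 units is within the quota, so the in-quota rate 6.5% applies to the full value.
Duty = €314,999.72 × 6.5% = €20,474.98.
Line 2 (4896.17.26, Fareth, 1,918 units, €287,412.30):
Base rate for 4896.17.26 is 18.5% + €3.62/unit.
Duty = €287,412.30 × 18.5% + 1,918 × €3.62 = €60,114.44.
Line 3 (7751.38.36, Talmark, 2,479 units, €185,999.37):
Base rate for 7751.38.36 is €6.51/unit.
7751.38.36 has an FTA preferential rate, but origin Talmark is not Vinius; base rate stands.
The additional-duty order on 7751.38.36 targets Fareth, not Talmark; it does not apply.
Duty = 2,479 × €6.51 = €16,138.29.
Total = €20,474.98 + €60,114.44 + €16,138.29 = €96,727.71.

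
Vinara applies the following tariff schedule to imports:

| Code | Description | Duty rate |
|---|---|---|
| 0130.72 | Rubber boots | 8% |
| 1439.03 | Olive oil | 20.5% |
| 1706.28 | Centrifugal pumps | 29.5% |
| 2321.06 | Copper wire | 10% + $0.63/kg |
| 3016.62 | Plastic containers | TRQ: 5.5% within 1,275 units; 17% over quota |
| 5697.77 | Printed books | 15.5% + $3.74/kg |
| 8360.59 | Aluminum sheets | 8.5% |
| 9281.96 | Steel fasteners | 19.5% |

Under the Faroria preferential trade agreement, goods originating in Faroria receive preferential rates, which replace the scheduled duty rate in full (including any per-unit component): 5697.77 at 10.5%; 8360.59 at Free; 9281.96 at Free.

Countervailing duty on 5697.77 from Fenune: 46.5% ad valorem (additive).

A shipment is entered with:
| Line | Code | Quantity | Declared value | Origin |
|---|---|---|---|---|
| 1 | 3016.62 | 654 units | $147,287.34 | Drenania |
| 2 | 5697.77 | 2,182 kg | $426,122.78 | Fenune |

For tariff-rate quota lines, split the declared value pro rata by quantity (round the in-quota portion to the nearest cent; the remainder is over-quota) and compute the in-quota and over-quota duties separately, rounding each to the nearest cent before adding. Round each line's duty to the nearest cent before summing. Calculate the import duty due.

$280,457.60

Line 1 (3016.62, Drenania, 654 units, $147,287.34):
Code 3016.62 is under a tariff-rate quota (threshold 1,275 units). Quantity 654 units is within the quota, so the in-quota rate 5.5% applies to the full value.
Duty = $147,287.34 × 5.5% = $8,100.80.
Line 2 (5697.77, Fenune, 2,182 kg, $426,122.78):
Base rate for 5697.77 is 15.5% + $3.74/kg.
5697.77 has an FTA preferential rate, but origin Fenune is not Faroria; base rate stands.
Additional duty on 5697.77 from Fenune: +46.5%. Applied ad valorem rate: 15.5% + 46.5% = 62%.
Duty = $426,122.78 × 62% + 2,182 × $3.74 = $272,356.80.
Total = $8,100.80 + $272,356.80 = $280,457.60.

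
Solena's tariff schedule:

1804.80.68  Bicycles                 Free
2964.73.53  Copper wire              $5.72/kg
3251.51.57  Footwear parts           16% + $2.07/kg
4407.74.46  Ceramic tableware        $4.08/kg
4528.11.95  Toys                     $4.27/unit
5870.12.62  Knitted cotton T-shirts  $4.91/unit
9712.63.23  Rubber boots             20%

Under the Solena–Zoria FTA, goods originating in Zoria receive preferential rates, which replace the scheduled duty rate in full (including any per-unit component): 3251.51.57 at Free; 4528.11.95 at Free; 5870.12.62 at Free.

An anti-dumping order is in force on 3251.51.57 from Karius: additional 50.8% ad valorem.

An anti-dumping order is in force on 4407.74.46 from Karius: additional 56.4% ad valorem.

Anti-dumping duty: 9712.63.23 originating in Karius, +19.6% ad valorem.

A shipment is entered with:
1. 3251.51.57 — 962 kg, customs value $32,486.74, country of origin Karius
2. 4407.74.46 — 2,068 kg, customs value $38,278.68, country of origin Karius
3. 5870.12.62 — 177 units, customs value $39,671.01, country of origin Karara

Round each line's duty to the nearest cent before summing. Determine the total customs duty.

$54,588.17

Line 1 (3251.51.57, Karius, 962 kg, $32,486.74):
Base rate for 3251.51.57 is 16% + $2.07/kg.
3251.51.57 has an FTA preferential rate, but origin Karius is not Zoria; base rate stands.
Additional duty on 3251.51.57 from Karius: +50.8%. Applied ad valorem rate: 16% + 50.8% = 66.8%.
Duty = $32,486.74 × 66.8% + 962 × $2.07 = $23,692.48.
Line 2 (4407.74.46, Karius, 2,068 kg, $38,278.68):
Base rate for 4407.74.46 is $4.08/kg.
Additional duty on 4407.74.46 from Karius: +56.4% ad valorem. Applied ad valorem rate = 56.4%.
Duty = $38,278.68 × 56.4% + 2,068 × $4.08 = $30,026.62.
Line 3 (5870.12.62, Karara, 177 units, $39,671.01):
Base rate for 5870.12.62 is $4.91/unit.
5870.12.62 has an FTA preferential rate, but origin Karara is not Zoria; base rate stands.
Duty = 177 × $4.91 = $869.07.
Total = $23,692.48 + $30,026.62 + $869.07 = $54,588.17.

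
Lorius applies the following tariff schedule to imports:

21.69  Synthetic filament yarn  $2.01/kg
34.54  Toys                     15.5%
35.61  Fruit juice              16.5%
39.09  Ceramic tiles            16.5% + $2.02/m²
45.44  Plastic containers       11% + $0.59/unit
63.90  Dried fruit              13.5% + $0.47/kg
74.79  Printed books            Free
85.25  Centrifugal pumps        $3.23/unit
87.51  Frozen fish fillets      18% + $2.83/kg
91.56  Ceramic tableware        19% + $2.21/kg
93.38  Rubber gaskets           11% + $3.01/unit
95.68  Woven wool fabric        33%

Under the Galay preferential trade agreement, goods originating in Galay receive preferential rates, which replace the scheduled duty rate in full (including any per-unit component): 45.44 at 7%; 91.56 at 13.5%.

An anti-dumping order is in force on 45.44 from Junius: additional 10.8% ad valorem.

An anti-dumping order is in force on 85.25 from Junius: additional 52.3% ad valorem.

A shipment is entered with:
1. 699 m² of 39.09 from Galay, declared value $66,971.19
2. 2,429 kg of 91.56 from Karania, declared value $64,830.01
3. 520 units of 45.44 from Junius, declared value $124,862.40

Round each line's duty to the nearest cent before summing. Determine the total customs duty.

Line 1 (39.09, Galay, 699 m², $66,971.19):
Base rate for 39.09 is 16.5% + $2.02/m².
Origin Galay is the FTA partner but 39.09 is not on the preference list; base rate stands.
Duty = $66,971.19 × 16.5% + 699 × $2.02 = $12,462.23.
Line 2 (91.56, Karania, 2,429 kg, $64,830.01):
Base rate for 91.56 is 19% + $2.21/kg.
91.56 has an FTA preferential rate, but origin Karania is not Galay; base rate stands.
Duty = $64,830.01 × 19% + 2,429 × $2.21 = $17,685.79.
Line 3 (45.44, Junius, 520 units, $124,862.40):
Base rate for 45.44 is 11% + $0.59/unit.
45.44 has an FTA preferential rate, but origin Junius is not Galay; base rate stands.
Additional duty on 45.44 from Junius: +10.8%. Applied ad valorem rate: 11% + 10.8% = 21.8%.
Duty = $124,862.40 × 21.8% + 520 × $0.59 = $27,526.80.
Total = $12,462.23 + $17,685.79 + $27,526.80 = $57,674.82.

$57,674.82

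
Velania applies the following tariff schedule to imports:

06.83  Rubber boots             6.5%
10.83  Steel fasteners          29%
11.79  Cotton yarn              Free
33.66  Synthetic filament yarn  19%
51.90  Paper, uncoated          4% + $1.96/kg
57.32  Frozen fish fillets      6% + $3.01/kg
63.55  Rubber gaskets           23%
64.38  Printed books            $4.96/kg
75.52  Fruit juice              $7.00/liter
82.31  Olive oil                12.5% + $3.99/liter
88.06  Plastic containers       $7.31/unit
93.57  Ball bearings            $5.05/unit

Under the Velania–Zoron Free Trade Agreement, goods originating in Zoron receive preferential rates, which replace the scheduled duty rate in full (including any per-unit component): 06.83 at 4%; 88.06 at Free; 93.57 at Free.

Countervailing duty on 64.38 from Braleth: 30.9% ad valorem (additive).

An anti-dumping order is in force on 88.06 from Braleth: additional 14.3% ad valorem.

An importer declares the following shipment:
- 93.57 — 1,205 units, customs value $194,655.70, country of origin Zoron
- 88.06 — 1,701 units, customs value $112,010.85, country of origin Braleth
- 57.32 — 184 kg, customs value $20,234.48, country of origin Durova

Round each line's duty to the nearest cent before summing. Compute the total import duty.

Line 1 (93.57, Zoron, 1,205 units, $194,655.70):
Base rate for 93.57 is $5.05/unit.
Origin Zoron qualifies under the Velania–Zoron agreement and 93.57 is covered: preferential rate Free applies instead.
Duty = $194,655.70 × 0% = $0.00.
Line 2 (88.06, Braleth, 1,701 units, $112,010.85):
Base rate for 88.06 is $7.31/unit.
88.06 has an FTA preferential rate, but origin Braleth is not Zoron; base rate stands.
Additional duty on 88.06 from Braleth: +14.3% ad valorem. Applied ad valorem rate = 14.3%.
Duty = $112,010.85 × 14.3% + 1,701 × $7.31 = $28,451.86.
Line 3 (57.32, Durova, 184 kg, $20,234.48):
Base rate for 57.32 is 6% + $3.01/kg.
Duty = $20,234.48 × 6% + 184 × $3.01 = $1,767.91.
Total = $0.00 + $28,451.86 + $1,767.91 = $30,219.77.

$30,219.77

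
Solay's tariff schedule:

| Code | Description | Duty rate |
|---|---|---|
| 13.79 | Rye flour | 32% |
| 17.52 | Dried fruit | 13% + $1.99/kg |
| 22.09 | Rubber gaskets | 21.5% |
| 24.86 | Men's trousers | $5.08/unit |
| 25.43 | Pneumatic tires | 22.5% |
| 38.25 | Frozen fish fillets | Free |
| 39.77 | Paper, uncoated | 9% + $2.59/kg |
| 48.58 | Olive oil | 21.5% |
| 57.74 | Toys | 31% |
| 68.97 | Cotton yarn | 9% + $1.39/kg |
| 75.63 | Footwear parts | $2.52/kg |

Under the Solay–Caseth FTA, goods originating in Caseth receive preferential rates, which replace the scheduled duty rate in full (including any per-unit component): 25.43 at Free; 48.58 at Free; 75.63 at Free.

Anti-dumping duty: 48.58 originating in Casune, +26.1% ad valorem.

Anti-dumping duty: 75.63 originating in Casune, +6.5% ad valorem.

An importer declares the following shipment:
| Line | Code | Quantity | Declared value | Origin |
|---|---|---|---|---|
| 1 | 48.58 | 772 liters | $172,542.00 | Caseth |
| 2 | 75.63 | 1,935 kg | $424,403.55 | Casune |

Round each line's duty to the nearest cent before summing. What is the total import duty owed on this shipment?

$32,462.43

Line 1 (48.58, Caseth, 772 liters, $172,542.00):
Base rate for 48.58 is 21.5%.
Origin Caseth qualifies under the Solay–Caseth agreement and 48.58 is covered: preferential rate Free applies instead.
The additional-duty order on 48.58 targets Casune, not Caseth; it does not apply.
Duty = $172,542.00 × 0% = $0.00.
Line 2 (75.63, Casune, 1,935 kg, $424,403.55):
Base rate for 75.63 is $2.52/kg.
75.63 has an FTA preferential rate, but origin Casune is not Caseth; base rate stands.
Additional duty on 75.63 from Casune: +6.5% ad valorem. Applied ad valorem rate = 6.5%.
Duty = $424,403.55 × 6.5% + 1,935 × $2.52 = $32,462.43.
Total = $0.00 + $32,462.43 = $32,462.43.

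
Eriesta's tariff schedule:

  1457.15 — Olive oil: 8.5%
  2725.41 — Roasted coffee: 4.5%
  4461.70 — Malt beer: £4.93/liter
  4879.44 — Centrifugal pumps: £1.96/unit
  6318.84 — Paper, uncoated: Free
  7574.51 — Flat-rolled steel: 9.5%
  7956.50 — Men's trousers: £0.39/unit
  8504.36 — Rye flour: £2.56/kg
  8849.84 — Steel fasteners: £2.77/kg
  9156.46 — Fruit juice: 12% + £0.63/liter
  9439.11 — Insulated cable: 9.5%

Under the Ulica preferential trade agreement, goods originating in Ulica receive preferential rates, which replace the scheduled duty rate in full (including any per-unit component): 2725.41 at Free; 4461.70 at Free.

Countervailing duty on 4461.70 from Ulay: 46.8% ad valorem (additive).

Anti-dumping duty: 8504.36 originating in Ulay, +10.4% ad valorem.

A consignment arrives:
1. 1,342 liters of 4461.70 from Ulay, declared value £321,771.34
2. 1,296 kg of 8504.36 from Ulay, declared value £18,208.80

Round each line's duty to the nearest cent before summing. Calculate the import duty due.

Line 1 (4461.70, Ulay, 1,342 liters, £321,771.34):
Base rate for 4461.70 is £4.93/liter.
4461.70 has an FTA preferential rate, but origin Ulay is not Ulica; base rate stands.
Additional duty on 4461.70 from Ulay: +46.8% ad valorem. Applied ad valorem rate = 46.8%.
Duty = £321,771.34 × 46.8% + 1,342 × £4.93 = £157,205.05.
Line 2 (8504.36, Ulay, 1,296 kg, £18,208.80):
Base rate for 8504.36 is £2.56/kg.
Additional duty on 8504.36 from Ulay: +10.4% ad valorem. Applied ad valorem rate = 10.4%.
Duty = £18,208.80 × 10.4% + 1,296 × £2.56 = £5,211.48.
Total = £157,205.05 + £5,211.48 = £162,416.53.

£162,416.53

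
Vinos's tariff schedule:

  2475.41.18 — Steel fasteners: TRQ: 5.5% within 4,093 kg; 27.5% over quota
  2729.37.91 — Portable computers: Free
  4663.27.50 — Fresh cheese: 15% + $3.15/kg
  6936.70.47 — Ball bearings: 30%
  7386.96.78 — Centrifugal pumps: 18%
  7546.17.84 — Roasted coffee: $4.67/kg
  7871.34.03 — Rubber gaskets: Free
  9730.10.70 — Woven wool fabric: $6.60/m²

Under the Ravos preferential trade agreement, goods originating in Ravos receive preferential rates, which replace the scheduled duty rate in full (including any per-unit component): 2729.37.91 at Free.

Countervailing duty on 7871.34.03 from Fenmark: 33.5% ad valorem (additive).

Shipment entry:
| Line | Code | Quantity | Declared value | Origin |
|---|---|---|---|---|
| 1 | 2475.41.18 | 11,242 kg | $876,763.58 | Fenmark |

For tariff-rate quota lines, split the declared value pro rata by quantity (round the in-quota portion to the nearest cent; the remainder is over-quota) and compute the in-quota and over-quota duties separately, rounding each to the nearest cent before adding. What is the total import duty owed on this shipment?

Line 1 (2475.41.18, Fenmark, 11,242 kg, $876,763.58):
Code 2475.41.18 is under a tariff-rate quota (threshold 4,093 kg). In-quota: 4,093 kg at 5.5%; over-quota: 7,149 kg at 27.5%.
Pro-rata value split: in-quota = $876,763.58 × 4,093/11,242 = $319,213.07; over-quota = $876,763.58 − $319,213.07 = $557,550.51.
In-quota duty = $319,213.07 × 5.5% = $17,556.72. Over-quota duty = $557,550.51 × 27.5% = $153,326.39.
Line duty = $17,556.72 + $153,326.39 = $170,883.11.

$170,883.11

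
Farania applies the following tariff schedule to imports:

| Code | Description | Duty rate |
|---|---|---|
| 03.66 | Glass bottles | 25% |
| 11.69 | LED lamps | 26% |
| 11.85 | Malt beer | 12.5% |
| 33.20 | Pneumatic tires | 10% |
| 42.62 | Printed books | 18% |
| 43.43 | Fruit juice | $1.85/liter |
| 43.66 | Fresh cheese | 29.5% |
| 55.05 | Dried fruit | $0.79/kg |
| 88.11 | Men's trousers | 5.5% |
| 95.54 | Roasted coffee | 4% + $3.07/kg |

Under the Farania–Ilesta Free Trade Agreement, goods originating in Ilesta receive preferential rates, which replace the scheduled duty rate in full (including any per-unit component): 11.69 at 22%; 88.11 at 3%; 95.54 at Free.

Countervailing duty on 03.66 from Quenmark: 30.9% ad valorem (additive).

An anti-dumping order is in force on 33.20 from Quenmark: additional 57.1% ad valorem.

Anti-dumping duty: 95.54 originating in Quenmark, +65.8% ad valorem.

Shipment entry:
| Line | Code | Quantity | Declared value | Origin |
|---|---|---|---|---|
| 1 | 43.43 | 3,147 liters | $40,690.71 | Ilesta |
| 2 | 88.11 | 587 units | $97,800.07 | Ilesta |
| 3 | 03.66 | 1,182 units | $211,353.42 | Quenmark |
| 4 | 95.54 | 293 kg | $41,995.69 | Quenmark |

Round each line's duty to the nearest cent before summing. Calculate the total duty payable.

Line 1 (43.43, Ilesta, 3,147 liters, $40,690.71):
Base rate for 43.43 is $1.85/liter.
Origin Ilesta is the FTA partner but 43.43 is not on the preference list; base rate stands.
Duty = 3,147 × $1.85 = $5,821.95.
Line 2 (88.11, Ilesta, 587 units, $97,800.07):
Base rate for 88.11 is 5.5%.
Origin Ilesta qualifies under the Farania–Ilesta agreement and 88.11 is covered: preferential rate 3% applies instead.
Duty = $97,800.07 × 3% = $2,934.00.
Line 3 (03.66, Quenmark, 1,182 units, $211,353.42):
Base rate for 03.66 is 25%.
Additional duty on 03.66 from Quenmark: +30.9%. Applied ad valorem rate: 25% + 30.9% = 55.9%.
Duty = $211,353.42 × 55.9% = $118,146.56.
Line 4 (95.54, Quenmark, 293 kg, $41,995.69):
Base rate for 95.54 is 4% + $3.07/kg.
95.54 has an FTA preferential rate, but origin Quenmark is not Ilesta; base rate stands.
Additional duty on 95.54 from Quenmark: +65.8%. Applied ad valorem rate: 4% + 65.8% = 69.8%.
Duty = $41,995.69 × 69.8% + 293 × $3.07 = $30,212.50.
Total = $5,821.95 + $2,934.00 + $118,146.56 + $30,212.50 = $157,115.01.

$157,115.01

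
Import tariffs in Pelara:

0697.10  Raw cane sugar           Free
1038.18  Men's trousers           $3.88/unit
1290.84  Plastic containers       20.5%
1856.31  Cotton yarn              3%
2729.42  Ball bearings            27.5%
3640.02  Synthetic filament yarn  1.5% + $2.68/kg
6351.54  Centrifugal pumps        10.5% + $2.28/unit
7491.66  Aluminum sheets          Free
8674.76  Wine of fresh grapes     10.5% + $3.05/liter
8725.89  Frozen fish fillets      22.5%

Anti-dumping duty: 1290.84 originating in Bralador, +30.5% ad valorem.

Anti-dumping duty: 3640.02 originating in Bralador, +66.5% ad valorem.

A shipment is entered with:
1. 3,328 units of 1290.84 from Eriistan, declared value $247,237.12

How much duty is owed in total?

$50,683.61

Line 1 (1290.84, Eriistan, 3,328 units, $247,237.12):
Base rate for 1290.84 is 20.5%.
The additional-duty order on 1290.84 targets Bralador, not Eriistan; it does not apply.
Duty = $247,237.12 × 20.5% = $50,683.61.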